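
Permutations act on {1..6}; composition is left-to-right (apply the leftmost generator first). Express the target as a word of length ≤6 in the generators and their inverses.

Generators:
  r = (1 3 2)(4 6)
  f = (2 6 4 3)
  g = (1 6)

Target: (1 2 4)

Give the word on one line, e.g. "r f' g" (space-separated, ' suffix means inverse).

f r' g g

  after f: (2 6 4 3)
  after r': (1 2 4)
  after g: (1 2 4 6)
  after g: (1 2 4)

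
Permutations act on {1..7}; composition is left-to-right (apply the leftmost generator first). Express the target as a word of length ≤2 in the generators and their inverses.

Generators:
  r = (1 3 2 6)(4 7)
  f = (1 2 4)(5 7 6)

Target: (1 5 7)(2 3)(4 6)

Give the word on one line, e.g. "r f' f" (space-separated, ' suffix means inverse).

r' f

  after r': (1 6 2 3)(4 7)
  after f: (1 5 7)(2 3)(4 6)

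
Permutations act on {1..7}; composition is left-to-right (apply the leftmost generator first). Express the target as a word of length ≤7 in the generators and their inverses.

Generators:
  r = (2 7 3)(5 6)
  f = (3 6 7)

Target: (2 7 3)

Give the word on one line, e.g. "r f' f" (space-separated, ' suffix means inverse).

  after r': (2 3 7)(5 6)
  after f: (2 6 5 7)
  after f: (2 7)(3 6 5)
  after f: (2 3 7)(5 6)
  after r': (2 7 3)

r' f f f r'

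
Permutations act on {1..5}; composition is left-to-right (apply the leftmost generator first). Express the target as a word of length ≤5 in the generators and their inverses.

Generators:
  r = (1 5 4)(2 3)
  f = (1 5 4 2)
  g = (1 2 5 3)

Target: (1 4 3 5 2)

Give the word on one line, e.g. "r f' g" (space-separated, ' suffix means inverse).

f r' f' f'

  after f: (1 5 4 2)
  after r': (2 4 3)
  after f': (1 2 5)(3 4)
  after f': (1 4 3 5 2)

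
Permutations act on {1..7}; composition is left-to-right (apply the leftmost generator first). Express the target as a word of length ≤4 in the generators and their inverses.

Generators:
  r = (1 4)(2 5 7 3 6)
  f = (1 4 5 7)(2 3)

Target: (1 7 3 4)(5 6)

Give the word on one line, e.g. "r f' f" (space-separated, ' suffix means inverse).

r' r' f'

  after r': (1 4)(2 6 3 7 5)
  after r': (2 3 5 6 7)
  after f': (1 7 3 4)(5 6)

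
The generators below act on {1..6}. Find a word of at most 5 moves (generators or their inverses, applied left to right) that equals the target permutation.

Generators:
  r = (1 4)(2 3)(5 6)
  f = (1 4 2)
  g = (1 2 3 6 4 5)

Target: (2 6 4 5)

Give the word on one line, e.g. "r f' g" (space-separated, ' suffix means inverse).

  after r': (1 4)(2 3)(5 6)
  after g': (1 6 4 5 3)
  after g': (1 3 5 2)
  after r': (1 2 4)(3 6 5)
  after g': (2 6 4 5)

r' g' g' r' g'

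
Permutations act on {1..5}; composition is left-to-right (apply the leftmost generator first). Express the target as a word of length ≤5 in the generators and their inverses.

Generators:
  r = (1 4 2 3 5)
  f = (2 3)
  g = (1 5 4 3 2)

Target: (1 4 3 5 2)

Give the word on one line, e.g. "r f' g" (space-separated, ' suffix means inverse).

g r' f' f' g'

  after g: (1 5 4 3 2)
  after r': (1 3 4 2 5)
  after f': (1 2 5)(3 4)
  after f': (1 3 4 2 5)
  after g': (1 4 3 5 2)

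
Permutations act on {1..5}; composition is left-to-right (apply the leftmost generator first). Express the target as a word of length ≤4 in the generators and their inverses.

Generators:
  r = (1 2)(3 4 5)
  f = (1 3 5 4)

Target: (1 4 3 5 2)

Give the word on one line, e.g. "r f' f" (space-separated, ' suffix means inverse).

  after r: (1 2)(3 4 5)
  after f': (1 2 4 3 5)
  after r': (2 3 4 5)
  after f': (1 4 3 5 2)

r f' r' f'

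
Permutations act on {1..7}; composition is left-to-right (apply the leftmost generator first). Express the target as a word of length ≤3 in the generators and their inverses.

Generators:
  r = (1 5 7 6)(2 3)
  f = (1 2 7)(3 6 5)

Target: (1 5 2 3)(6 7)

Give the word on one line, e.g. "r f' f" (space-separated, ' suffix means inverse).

  after f': (1 7 2)(3 5 6)
  after r: (1 6 2 5)(3 7)
  after f: (1 5 2 3)(6 7)

f' r f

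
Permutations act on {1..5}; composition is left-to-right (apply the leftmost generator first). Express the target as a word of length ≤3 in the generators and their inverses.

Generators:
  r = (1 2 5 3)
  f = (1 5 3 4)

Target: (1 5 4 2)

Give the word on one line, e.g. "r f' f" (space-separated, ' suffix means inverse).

r f r

  after r: (1 2 5 3)
  after f: (1 2 3 5 4)
  after r: (1 5 4 2)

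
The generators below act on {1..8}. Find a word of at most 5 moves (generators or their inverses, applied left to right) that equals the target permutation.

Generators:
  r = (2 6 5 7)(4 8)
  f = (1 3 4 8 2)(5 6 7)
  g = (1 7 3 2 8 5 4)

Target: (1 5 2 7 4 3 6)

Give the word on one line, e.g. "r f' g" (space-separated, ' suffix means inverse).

g' r' r' g'

  after g': (1 4 5 8 2 3 7)
  after r': (1 8 7)(2 3 5 4 6)
  after r': (1 4 2 3 6 7)(5 8)
  after g': (1 5 2 7 4 3 6)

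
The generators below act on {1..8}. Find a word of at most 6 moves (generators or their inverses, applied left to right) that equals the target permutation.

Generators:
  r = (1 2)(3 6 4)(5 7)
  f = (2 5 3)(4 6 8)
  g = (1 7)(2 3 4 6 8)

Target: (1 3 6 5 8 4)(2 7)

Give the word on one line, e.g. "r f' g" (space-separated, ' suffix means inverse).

r' r' f r' f'

  after r': (1 2)(3 4 6)(5 7)
  after r': (3 6 4)
  after f: (2 5 3 8 4)
  after r': (1 2 7 5 4)(3 8 6)
  after f': (1 3 6 5 8 4)(2 7)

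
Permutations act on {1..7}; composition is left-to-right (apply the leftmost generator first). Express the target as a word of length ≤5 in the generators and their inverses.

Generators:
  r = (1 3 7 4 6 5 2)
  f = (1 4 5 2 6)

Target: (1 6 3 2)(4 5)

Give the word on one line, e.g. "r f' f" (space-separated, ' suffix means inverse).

  after r': (1 2 5 6 4 7 3)
  after f': (1 5 2 4 7 3 6)
  after r: (1 2 6 3 5)
  after f: (1 6 3 2)(4 5)

r' f' r f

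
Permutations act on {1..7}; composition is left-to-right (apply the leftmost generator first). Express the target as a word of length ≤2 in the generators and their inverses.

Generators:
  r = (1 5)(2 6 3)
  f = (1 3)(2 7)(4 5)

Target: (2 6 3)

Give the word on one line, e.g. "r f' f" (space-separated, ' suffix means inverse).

r' r'

  after r': (1 5)(2 3 6)
  after r': (2 6 3)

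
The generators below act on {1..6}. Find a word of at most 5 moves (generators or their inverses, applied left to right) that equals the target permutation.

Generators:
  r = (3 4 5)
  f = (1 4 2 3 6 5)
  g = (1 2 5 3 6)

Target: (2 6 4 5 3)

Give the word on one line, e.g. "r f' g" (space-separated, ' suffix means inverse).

  after f: (1 4 2 3 6 5)
  after g': (1 4)(2 5 6)
  after f': (2 6 4 5 3)

f g' f'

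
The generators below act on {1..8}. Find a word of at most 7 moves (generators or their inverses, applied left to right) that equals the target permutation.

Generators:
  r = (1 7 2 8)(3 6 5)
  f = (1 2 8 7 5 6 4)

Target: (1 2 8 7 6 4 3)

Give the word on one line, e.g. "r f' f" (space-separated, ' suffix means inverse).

  after r: (1 7 2 8)(3 6 5)
  after f': (1 8 4 6 7)(3 5)
  after f': (1 2)(3 7 4 5)(6 8)
  after r: (1 8 5 6)(2 7 4 3)
  after f': (1 2 8 7 6 4 3)

r f' f' r f'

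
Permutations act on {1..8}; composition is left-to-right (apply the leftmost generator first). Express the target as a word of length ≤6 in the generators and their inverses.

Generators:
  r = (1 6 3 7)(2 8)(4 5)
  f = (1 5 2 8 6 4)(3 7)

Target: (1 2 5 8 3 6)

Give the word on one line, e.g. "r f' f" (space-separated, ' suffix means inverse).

  after r: (1 6 3 7)(2 8)(4 5)
  after f': (1 8 5 6 7 4)
  after f': (1 2 5 8)(3 7 6)
  after r': (1 8 7)(2 4 5)
  after r': (1 2 5 8 3 6)

r f' f' r' r'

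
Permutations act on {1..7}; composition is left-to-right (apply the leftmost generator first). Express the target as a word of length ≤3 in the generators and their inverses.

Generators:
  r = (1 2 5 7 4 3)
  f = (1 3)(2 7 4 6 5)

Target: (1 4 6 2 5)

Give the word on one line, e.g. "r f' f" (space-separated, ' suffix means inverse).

  after f: (1 3)(2 7 4 6 5)
  after r': (1 4 6 2 5)

f r'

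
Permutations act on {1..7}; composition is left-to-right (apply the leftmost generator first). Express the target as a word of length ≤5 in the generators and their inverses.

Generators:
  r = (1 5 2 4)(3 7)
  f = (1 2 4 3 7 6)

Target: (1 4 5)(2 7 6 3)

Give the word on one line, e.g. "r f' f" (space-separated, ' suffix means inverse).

  after f': (1 6 7 3 4 2)
  after f': (1 7 4)(2 6 3)
  after r: (1 3 4 5 2 6 7)
  after f': (1 4 5)(2 7 6 3)

f' f' r f'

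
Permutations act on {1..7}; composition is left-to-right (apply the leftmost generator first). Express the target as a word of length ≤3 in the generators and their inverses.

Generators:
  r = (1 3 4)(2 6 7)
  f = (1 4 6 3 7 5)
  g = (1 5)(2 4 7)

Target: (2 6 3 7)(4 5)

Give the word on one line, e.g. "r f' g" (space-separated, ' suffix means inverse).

g f

  after g: (1 5)(2 4 7)
  after f: (2 6 3 7)(4 5)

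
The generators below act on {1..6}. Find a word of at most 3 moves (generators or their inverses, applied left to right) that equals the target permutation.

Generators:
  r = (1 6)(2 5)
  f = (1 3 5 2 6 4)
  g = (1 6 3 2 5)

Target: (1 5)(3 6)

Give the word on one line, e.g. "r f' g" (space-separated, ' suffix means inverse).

g' r g

  after g': (1 5 2 3 6)
  after r: (1 2 3)
  after g: (1 5)(3 6)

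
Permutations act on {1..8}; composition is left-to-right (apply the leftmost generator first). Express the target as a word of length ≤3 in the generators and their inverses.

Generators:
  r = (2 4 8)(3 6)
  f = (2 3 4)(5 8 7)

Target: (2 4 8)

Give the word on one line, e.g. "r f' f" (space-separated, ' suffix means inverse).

r' r'

  after r': (2 8 4)(3 6)
  after r': (2 4 8)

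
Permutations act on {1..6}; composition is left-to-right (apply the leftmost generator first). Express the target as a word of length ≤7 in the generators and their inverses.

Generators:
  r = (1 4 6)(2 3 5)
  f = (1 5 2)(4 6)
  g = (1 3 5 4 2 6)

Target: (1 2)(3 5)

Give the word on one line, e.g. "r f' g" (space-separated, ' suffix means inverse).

  after g: (1 3 5 4 2 6)
  after f': (1 3)(2 4 5 6)
  after g': (2 5)(3 6 4)
  after r': (1 6)(2 3 4)
  after g': (1 2)(3 5)

g f' g' r' g'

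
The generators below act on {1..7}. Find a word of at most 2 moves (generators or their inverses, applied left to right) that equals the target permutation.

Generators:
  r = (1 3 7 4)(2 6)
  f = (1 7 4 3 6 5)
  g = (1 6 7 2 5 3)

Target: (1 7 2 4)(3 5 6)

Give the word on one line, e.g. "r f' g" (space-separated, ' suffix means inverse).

g' r

  after g': (1 3 5 2 7 6)
  after r: (1 7 2 4)(3 5 6)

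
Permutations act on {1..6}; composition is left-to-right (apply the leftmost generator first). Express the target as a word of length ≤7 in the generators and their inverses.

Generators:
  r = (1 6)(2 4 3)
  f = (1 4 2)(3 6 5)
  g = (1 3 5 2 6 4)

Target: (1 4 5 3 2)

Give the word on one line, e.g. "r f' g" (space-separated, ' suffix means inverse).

  after f: (1 4 2)(3 6 5)
  after f: (1 2 4)(3 5 6)
  after r: (1 4 6 2 3 5)
  after f: (1 2 6)(4 5)
  after r: (1 4 5 3 2)

f f r f r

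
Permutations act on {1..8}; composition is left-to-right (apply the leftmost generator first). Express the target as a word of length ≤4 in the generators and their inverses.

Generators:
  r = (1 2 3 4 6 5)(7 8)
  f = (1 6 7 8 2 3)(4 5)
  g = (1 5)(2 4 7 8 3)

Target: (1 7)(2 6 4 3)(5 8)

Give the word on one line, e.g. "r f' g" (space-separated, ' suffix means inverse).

  after f': (1 3 2 8 7 6)(4 5)
  after g': (1 8 4)(2 7 6 5)
  after f': (1 7)(2 6 4 3)(5 8)

f' g' f'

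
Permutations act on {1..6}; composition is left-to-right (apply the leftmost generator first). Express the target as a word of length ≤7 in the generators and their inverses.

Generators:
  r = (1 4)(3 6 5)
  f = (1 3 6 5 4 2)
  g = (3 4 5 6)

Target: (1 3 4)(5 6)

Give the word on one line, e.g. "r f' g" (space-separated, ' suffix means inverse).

g r' g g r'

  after g: (3 4 5 6)
  after r': (1 4 6 5 3)
  after g: (1 5 4 3)
  after g: (1 6 3)
  after r': (1 3 4)(5 6)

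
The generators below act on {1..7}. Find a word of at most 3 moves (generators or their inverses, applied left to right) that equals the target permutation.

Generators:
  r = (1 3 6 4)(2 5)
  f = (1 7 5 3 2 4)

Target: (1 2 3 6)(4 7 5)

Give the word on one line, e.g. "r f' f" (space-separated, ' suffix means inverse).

  after r: (1 3 6 4)(2 5)
  after f: (1 2 3 6)(4 7 5)

r f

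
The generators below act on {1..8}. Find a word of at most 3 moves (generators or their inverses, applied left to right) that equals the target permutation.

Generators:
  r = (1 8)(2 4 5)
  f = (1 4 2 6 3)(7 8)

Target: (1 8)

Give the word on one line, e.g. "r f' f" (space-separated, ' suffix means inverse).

  after r: (1 8)(2 4 5)
  after r: (2 5 4)
  after r: (1 8)

r r r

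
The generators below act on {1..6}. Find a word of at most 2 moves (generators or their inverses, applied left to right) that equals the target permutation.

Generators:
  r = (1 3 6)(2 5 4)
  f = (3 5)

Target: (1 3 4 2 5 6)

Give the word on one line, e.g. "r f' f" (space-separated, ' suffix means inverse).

f r

  after f: (3 5)
  after r: (1 3 4 2 5 6)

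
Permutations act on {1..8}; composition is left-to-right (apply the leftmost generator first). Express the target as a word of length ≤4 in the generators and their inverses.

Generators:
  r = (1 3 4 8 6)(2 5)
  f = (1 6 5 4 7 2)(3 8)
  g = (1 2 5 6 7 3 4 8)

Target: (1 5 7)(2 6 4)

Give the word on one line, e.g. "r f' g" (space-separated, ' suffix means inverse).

  after f: (1 6 5 4 7 2)(3 8)
  after f: (1 5 7)(2 6 4)

f f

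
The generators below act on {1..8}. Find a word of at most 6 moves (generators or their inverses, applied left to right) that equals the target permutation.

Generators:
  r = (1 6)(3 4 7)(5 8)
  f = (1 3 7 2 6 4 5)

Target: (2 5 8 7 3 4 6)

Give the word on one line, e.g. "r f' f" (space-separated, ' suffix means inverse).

  after r': (1 6)(3 7 4)(5 8)
  after f': (1 2 7 6 5 8 4)
  after f': (1 7 2 3)(4 5 8 6)
  after f': (1 3 5 8 2)
  after f': (2 5 8 7 3 4 6)

r' f' f' f' f'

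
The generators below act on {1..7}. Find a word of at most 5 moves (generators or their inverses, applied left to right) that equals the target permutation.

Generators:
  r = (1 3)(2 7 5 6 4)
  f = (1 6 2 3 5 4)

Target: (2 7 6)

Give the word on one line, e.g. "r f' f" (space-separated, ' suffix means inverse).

r f f f

  after r: (1 3)(2 7 5 6 4)
  after f: (1 5 2 7 4 3 6)
  after f: (1 4 5 3 2 7)
  after f: (2 7 6)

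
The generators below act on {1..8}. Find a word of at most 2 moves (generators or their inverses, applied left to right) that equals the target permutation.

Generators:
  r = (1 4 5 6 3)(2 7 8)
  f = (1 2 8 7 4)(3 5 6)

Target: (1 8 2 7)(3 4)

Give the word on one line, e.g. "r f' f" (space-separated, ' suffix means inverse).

  after f: (1 2 8 7 4)(3 5 6)
  after r': (1 8 2 7)(3 4)

f r'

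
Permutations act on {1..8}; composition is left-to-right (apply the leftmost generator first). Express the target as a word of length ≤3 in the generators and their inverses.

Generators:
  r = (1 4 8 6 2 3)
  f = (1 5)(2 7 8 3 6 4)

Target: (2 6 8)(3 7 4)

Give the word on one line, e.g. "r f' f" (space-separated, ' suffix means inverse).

  after f': (1 5)(2 4 6 3 8 7)
  after f': (2 6 8)(3 7 4)

f' f'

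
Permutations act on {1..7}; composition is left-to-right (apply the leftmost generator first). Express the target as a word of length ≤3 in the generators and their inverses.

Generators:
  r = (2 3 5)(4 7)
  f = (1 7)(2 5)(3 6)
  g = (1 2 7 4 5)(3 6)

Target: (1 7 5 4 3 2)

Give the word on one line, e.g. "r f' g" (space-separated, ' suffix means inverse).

  after f: (1 7)(2 5)(3 6)
  after g: (1 4 5 7 2)
  after r': (1 7 5 4 3 2)

f g r'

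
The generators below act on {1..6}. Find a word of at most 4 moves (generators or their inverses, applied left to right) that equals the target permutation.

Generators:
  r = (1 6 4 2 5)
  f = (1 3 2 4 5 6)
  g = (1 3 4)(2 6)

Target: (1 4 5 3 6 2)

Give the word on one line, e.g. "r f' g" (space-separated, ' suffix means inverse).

f f g r

  after f: (1 3 2 4 5 6)
  after f: (1 2 5)(3 4 6)
  after g: (1 6 4 2 5 3)
  after r: (1 4 5 3 6 2)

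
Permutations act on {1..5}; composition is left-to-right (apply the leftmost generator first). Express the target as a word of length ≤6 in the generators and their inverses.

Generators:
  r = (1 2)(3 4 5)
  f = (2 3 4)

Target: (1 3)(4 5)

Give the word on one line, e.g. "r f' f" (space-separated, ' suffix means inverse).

  after r': (1 2)(3 5 4)
  after r': (3 4 5)
  after r': (1 2)
  after f': (1 4 3 2)
  after r': (1 3)(4 5)

r' r' r' f' r'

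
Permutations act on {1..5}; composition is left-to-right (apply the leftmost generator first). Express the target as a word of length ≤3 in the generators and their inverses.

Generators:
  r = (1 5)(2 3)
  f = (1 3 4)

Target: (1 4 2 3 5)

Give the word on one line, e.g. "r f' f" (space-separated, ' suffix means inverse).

  after f': (1 4 3)
  after r': (1 4 2 3 5)

f' r'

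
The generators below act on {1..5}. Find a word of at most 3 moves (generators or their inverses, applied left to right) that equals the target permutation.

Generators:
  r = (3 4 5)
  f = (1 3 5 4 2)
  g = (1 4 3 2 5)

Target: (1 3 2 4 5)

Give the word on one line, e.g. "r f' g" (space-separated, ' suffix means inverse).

  after g': (1 5 2 3 4)
  after f: (1 4 3 2 5)
  after r': (1 3 2 4 5)

g' f r'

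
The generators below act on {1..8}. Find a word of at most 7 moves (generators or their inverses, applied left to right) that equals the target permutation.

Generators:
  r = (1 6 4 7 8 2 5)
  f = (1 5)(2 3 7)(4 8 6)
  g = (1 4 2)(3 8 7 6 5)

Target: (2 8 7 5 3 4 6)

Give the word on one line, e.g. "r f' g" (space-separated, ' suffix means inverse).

  after r': (1 5 2 8 7 4 6)
  after r': (1 2 7 6 5 8 4)
  after g: (2 6 3 8)(5 7)
  after f: (1 5 2 4 8 3 6 7)
  after f: (2 8 7 5 3 4 6)

r' r' g f f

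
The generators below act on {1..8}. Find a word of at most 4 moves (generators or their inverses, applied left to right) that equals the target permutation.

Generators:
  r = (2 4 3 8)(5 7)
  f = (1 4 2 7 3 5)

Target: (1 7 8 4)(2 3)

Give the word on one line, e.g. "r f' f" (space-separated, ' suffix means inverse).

  after f: (1 4 2 7 3 5)
  after r: (1 3 7 8 2 5)
  after f': (1 7 8 4)(2 3)

f r f'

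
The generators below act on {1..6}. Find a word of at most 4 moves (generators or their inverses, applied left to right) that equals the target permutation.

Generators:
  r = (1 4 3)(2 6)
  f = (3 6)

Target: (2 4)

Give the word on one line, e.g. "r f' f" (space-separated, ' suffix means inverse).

r f r'

  after r: (1 4 3)(2 6)
  after f: (1 4 6 2 3)
  after r': (2 4)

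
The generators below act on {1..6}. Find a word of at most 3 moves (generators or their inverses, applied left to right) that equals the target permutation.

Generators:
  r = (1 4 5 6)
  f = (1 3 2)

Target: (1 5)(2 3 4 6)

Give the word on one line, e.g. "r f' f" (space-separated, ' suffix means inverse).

r f' r

  after r: (1 4 5 6)
  after f': (1 4 5 6 2 3)
  after r: (1 5)(2 3 4 6)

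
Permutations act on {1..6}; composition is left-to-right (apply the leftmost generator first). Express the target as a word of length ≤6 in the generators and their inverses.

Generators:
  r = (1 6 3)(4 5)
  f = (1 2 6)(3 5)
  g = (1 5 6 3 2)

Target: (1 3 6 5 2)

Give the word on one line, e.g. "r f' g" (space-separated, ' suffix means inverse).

  after g: (1 5 6 3 2)
  after f: (1 3 6 5)
  after g: (1 2)
  after f: (1 6)(3 5)
  after g: (1 3 6 5 2)

g f g f g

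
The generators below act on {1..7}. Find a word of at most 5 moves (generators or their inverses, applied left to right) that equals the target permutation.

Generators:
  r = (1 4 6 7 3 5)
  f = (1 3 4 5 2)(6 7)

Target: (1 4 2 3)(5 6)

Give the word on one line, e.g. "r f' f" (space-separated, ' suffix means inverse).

  after f': (1 2 5 4 3)(6 7)
  after f': (1 5 3 2 4)
  after r': (1 3 2)(4 5 7 6)
  after f: (1 4 2 3)(5 6)

f' f' r' f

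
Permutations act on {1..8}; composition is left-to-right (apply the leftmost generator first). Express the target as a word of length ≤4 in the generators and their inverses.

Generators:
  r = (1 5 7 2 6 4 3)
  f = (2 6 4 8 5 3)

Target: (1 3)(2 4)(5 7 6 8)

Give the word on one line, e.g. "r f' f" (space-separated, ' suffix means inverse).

r f

  after r: (1 5 7 2 6 4 3)
  after f: (1 3)(2 4)(5 7 6 8)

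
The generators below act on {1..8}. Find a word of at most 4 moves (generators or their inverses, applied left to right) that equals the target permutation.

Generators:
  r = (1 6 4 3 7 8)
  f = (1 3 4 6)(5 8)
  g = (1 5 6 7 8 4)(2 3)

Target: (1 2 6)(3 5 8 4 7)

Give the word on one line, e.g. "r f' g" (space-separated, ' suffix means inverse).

  after r': (1 8 7 3 4 6)
  after g: (1 4 7 2 3)(5 6)
  after r: (1 3 6 5 4 8)(2 7)
  after g': (1 2 6)(3 5 8 4 7)

r' g r g'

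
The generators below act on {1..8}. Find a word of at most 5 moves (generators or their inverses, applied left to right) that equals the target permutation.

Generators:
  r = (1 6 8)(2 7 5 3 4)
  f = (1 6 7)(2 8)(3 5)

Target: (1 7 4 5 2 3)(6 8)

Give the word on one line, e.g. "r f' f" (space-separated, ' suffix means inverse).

r' r' f' f'

  after r': (1 8 6)(2 4 3 5 7)
  after r': (1 6 8)(2 3 7 4 5)
  after f': (2 5 8 7 4 3 6)
  after f': (1 7 4 5 2 3)(6 8)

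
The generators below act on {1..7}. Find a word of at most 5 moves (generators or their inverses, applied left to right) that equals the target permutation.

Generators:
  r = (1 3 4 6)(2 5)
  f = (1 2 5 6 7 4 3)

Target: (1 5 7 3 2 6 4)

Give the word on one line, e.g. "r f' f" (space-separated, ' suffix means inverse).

  after f: (1 2 5 6 7 4 3)
  after r': (1 5 4)(3 6 7)
  after f': (1 2)(3 5 7 4)
  after r': (1 5 7 3 2 6 4)

f r' f' r'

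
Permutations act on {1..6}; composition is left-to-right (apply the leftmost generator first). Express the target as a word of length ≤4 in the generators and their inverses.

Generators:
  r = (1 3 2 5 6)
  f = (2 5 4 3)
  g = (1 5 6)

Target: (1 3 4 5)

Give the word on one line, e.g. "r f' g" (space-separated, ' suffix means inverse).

  after f': (2 3 4 5)
  after r: (1 3 4 6)
  after g': (1 3 4 5)

f' r g'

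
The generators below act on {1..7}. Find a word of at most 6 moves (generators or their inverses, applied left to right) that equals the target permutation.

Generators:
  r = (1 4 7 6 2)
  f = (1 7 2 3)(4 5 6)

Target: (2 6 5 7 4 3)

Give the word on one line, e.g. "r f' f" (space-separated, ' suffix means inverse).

  after r: (1 4 7 6 2)
  after r: (1 7 2 4 6)
  after r: (1 6 4 2 7)
  after f: (1 4 3)(5 6)
  after r': (2 6 5 7 4 3)

r r r f r'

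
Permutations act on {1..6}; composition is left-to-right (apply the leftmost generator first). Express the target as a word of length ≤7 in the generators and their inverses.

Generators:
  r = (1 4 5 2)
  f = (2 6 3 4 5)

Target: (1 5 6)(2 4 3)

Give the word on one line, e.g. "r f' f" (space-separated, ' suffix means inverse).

  after f': (2 5 4 3 6)
  after r': (1 2 4 3 6 5)
  after f': (1 5)(2 3)(4 6)
  after r': (1 4 6)(2 3 5)
  after f: (1 5 6)(2 4 3)

f' r' f' r' f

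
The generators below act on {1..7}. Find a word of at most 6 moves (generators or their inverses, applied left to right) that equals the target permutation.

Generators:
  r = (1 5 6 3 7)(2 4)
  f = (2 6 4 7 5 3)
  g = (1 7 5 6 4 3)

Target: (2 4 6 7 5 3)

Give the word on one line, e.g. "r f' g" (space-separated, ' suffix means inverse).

  after f: (2 6 4 7 5 3)
  after f: (2 4 5)(3 6 7)
  after g: (1 7)(2 3 4 6 5)
  after r': (1 3 2 6)(4 5)
  after g: (2 4 6 7 5 3)

f f g r' g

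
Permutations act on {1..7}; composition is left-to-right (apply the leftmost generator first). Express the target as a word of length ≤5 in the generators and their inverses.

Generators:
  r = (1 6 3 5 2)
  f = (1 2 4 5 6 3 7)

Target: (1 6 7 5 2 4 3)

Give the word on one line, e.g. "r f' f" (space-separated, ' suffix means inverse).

  after f': (1 7 3 6 5 4 2)
  after r': (1 7 6 3)(4 5)
  after f: (2 4 6 7 3)
  after r: (1 6 7 5 2 4 3)

f' r' f r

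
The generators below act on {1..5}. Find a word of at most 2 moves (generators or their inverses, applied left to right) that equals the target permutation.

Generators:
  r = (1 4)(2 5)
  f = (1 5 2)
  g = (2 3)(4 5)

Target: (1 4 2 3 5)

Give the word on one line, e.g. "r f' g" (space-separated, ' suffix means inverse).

g r

  after g: (2 3)(4 5)
  after r: (1 4 2 3 5)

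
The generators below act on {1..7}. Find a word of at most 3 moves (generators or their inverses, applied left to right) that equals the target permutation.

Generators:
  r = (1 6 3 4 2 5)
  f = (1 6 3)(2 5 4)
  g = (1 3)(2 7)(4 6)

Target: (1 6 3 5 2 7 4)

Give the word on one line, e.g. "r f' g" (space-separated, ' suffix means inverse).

g r'

  after g: (1 3)(2 7)(4 6)
  after r': (1 6 3 5 2 7 4)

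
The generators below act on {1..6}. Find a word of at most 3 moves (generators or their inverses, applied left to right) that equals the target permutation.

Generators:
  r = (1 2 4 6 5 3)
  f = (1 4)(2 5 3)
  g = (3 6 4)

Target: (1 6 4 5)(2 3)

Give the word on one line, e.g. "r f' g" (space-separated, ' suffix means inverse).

  after g': (3 4 6)
  after f: (1 4 6 2 5 3)
  after r: (1 6 4 5)(2 3)

g' f r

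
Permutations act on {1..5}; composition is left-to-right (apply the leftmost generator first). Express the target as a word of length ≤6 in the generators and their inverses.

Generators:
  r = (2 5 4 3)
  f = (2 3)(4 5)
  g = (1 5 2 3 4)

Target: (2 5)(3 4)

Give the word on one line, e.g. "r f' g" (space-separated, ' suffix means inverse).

  after f': (2 3)(4 5)
  after r': (2 4)
  after f: (2 5 4 3)
  after r: (2 4)(3 5)
  after f: (2 5)(3 4)

f' r' f r f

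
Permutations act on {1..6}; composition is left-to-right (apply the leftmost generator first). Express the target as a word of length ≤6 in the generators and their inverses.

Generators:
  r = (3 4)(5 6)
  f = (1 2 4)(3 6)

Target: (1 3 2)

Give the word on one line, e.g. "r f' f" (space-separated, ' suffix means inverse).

  after r': (3 4)(5 6)
  after f: (1 2 4 6 5 3)
  after f: (1 4 3 2)(5 6)
  after r': (1 3 2)

r' f f r'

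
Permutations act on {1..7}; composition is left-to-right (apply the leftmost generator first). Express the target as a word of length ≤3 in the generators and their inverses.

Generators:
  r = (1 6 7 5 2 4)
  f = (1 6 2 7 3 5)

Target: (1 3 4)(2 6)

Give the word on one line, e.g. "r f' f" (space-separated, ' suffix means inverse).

  after f': (1 5 3 7 2 6)
  after f': (1 3 2)(5 7 6)
  after r: (1 3 4)(2 6)

f' f' r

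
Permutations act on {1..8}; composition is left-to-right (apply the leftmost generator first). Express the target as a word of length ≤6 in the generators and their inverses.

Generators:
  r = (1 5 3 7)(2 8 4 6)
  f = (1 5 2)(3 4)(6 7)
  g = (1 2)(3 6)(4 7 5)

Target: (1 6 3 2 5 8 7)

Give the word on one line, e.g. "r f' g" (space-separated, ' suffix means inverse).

  after f: (1 5 2)(3 4)(6 7)
  after r: (1 3 6)(2 5 8 4 7)
  after f: (1 4 6 5 8 3 7)
  after g: (1 7 2)(3 5 8 6 4)
  after f: (1 6 3 2 5 8 7)

f r f g f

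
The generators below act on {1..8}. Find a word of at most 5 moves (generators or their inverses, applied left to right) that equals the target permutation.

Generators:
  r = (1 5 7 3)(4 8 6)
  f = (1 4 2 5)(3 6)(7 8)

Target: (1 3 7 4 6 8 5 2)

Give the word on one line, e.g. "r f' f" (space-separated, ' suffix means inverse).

  after r': (1 3 7 5)(4 6 8)
  after f': (1 6 7 2 4 3 8)
  after f': (1 3 7 4 6 8 5 2)

r' f' f'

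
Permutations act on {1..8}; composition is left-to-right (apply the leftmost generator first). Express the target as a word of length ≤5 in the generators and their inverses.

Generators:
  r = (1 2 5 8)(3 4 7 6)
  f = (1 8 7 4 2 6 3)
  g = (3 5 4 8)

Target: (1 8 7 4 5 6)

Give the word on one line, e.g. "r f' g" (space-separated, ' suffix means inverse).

g f' r' r' f'

  after g: (3 5 4 8)
  after f': (1 3 5 7 8 6 2 4)
  after r': (1 6)(2 3)(4 8 7 5)
  after r': (1 7 2 6 8 4 5 3)
  after f': (1 8 7 4 5 6)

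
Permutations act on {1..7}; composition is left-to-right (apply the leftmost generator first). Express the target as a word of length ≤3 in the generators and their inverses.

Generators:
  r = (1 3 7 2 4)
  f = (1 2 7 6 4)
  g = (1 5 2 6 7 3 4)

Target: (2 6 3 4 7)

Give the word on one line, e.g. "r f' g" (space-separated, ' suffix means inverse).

  after f': (1 4 6 7 2)
  after r': (1 2 4 6 3)
  after f': (2 6 3 4 7)

f' r' f'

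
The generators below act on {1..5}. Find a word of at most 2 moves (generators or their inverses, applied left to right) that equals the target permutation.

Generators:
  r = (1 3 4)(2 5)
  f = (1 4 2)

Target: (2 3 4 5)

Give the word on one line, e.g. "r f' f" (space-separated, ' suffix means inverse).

  after f: (1 4 2)
  after r: (2 3 4 5)

f r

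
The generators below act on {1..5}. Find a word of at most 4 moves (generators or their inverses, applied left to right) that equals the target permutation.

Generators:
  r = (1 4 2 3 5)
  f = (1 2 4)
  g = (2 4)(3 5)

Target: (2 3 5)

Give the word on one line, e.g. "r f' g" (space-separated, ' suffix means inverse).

r f

  after r: (1 4 2 3 5)
  after f: (2 3 5)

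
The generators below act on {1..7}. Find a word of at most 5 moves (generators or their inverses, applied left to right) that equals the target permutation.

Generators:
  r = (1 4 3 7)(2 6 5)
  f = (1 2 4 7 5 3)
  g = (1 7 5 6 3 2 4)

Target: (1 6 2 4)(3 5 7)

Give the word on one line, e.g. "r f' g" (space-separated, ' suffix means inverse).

g r f r

  after g: (1 7 5 6 3 2 4)
  after r: (2 3 6 7)
  after f: (1 2)(3 6 5)(4 7)
  after r: (1 6 2 4)(3 5 7)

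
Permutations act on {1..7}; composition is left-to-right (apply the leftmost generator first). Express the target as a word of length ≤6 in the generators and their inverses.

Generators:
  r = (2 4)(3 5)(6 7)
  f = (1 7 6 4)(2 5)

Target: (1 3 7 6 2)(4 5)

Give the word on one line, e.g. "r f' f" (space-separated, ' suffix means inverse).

r' f' r' f' r

  after r': (2 4)(3 5)(6 7)
  after f': (1 4 5 3 2 6)
  after r': (1 2 7 6)(3 4)
  after f': (1 5 2)(3 6 4)
  after r: (1 3 7 6 2)(4 5)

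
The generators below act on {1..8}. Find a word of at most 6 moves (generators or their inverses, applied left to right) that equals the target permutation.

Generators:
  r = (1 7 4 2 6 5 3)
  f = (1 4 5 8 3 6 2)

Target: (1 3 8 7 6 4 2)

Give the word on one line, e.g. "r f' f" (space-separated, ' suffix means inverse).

  after f: (1 4 5 8 3 6 2)
  after r: (1 2 7 4 3 5 8)
  after f: (2 7 5 3 8 4 6)
  after r': (1 3 8 7 6 4 2)

f r f r'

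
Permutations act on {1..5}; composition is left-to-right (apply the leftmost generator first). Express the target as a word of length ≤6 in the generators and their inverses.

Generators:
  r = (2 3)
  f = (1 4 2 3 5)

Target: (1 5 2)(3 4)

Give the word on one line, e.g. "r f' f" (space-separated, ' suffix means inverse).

f f r f

  after f: (1 4 2 3 5)
  after f: (1 2 5 4 3)
  after r: (1 3)(2 5 4)
  after f: (1 5 2)(3 4)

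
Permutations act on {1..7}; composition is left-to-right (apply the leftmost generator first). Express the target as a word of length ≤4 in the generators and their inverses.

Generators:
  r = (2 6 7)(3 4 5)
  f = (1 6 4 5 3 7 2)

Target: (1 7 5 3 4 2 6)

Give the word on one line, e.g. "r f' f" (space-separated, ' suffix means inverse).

  after f': (1 2 7 3 5 4 6)
  after r': (1 7 5 3 4 2 6)

f' r'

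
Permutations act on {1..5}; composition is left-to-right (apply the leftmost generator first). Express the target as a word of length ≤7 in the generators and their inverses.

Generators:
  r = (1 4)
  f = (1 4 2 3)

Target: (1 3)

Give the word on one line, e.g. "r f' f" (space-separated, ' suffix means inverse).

  after r: (1 4)
  after f': (2 4 3)
  after r': (1 4 3 2)
  after f': (2 3 4)
  after f': (1 3)

r f' r' f' f'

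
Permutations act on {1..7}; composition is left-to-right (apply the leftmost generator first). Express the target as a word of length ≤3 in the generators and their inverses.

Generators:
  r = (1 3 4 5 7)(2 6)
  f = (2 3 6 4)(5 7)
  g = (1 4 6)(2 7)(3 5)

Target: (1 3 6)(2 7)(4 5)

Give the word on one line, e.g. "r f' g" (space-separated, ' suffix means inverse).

f g' f'

  after f: (2 3 6 4)(5 7)
  after g': (1 6)(2 5)(3 4 7)
  after f': (1 3 6)(2 7)(4 5)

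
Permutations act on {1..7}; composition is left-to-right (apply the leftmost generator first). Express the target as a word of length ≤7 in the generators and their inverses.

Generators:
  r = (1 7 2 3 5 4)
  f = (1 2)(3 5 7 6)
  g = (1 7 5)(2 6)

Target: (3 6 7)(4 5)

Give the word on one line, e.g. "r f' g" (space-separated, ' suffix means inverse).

g r' g' g' g'

  after g: (1 7 5)(2 6)
  after r': (2 6 7 3)(4 5)
  after g': (1 5 4 7 3 6)
  after g': (1 7 3 2 6 5 4)
  after g': (3 6 7)(4 5)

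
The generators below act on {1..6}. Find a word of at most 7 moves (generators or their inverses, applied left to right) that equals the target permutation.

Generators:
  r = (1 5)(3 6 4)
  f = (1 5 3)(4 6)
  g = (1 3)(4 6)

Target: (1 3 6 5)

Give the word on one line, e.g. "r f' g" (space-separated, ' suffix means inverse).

  after r: (1 5)(3 6 4)
  after f: (1 3 4)
  after r': (1 4 5)(3 6)
  after f: (1 6)(3 4)
  after r': (1 3 6 5)

r f r' f r'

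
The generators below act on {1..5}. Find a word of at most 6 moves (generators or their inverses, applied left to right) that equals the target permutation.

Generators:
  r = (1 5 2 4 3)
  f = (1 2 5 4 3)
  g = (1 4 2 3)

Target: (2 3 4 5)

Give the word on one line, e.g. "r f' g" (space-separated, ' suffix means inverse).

f' r' g f'

  after f': (1 3 4 5 2)
  after r': (1 4)(2 3)
  after g: (1 2)
  after f': (2 3 4 5)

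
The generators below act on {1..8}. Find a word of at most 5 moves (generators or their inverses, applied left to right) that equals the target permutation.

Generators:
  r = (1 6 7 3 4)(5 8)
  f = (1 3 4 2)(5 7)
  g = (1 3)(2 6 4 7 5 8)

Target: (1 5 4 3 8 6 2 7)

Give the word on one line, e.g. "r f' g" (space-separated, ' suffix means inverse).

  after r: (1 6 7 3 4)(5 8)
  after g': (1 2 8 7)(3 6 4)
  after g': (1 8 4)(2 5 7 3)
  after g': (1 5 4 3 8 6 2 7)

r g' g' g'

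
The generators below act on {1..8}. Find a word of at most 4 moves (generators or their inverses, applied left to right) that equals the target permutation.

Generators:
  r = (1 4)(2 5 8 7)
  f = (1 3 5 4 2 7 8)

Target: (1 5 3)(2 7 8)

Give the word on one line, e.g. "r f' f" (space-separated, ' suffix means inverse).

f r f

  after f: (1 3 5 4 2 7 8)
  after r: (1 3 8 4 5)
  after f: (1 5 3)(2 7 8)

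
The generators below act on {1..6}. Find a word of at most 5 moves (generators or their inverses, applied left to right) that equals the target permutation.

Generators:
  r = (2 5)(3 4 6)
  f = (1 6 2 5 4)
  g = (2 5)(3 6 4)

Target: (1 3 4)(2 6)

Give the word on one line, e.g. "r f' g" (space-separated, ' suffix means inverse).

r' f' r r f'

  after r': (2 5)(3 6 4)
  after f': (1 4 3)(5 6)
  after r: (1 6 2 5 3)
  after r: (1 3)(4 6 5)
  after f': (1 3 4)(2 6)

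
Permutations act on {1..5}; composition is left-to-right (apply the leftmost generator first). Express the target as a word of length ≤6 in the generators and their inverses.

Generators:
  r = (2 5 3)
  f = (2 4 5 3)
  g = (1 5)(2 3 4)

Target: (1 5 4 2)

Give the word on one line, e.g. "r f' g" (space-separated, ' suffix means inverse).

  after f: (2 4 5 3)
  after r': (2 4)
  after f: (2 5 3)
  after g: (1 5 4 2)

f r' f g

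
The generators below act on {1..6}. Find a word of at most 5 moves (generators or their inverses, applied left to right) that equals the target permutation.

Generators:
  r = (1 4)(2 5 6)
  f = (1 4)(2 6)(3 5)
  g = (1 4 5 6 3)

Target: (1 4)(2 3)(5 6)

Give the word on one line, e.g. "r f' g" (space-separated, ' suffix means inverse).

r' f' r' r' f'

  after r': (1 4)(2 6 5)
  after f': (3 5 6)
  after r': (1 4)(2 6 3)
  after r': (2 5)(3 6)
  after f': (1 4)(2 3)(5 6)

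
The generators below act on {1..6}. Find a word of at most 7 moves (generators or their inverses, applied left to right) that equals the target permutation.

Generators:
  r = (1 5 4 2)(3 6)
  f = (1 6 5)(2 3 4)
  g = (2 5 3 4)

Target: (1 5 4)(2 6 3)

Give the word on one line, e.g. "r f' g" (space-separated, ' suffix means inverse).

r' f r f' f'

  after r': (1 2 4 5)(3 6)
  after f: (1 3 5 6 4)
  after r: (1 6 2)(3 4 5)
  after f': (2 5)(4 6)
  after f': (1 5 4)(2 6 3)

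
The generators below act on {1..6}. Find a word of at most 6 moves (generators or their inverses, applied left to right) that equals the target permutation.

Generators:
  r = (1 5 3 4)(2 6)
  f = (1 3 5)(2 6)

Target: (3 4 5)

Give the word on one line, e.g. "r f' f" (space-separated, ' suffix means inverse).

f' r f r'

  after f': (1 5 3)(2 6)
  after r: (1 3 5 4)
  after f: (1 5 4 3)(2 6)
  after r': (3 4 5)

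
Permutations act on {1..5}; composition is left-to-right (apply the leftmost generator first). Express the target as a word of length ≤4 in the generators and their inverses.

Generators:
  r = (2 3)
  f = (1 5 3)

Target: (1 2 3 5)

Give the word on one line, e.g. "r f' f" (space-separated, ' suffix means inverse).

f' r

  after f': (1 3 5)
  after r: (1 2 3 5)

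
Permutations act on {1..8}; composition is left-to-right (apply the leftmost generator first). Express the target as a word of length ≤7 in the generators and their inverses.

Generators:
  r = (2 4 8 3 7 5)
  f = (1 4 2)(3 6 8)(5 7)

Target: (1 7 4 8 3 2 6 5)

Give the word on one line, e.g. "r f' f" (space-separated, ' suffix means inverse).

  after f': (1 2 4)(3 8 6)(5 7)
  after r: (1 4)(2 8 6 7)
  after r: (1 8 6 5 2 3 7 4)
  after f: (1 3 5)(2 6 7)
  after r: (1 7 4 8 3 2 6 5)

f' r r f r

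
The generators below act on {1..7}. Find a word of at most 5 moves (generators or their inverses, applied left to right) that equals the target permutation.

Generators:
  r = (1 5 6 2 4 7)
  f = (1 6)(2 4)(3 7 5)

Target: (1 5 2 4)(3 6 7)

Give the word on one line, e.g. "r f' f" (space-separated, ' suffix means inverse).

f' r' f f f

  after f': (1 6)(2 4)(3 5 7)
  after r': (1 5 4 6 7 3)
  after f: (1 3 6 5 2 4)
  after f: (1 7 5 4 6 3)
  after f: (1 5 2 4)(3 6 7)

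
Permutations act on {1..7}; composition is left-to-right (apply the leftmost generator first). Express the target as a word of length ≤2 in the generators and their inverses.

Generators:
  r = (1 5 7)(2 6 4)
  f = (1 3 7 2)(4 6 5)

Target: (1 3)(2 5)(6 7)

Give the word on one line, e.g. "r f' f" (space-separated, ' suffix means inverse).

  after r': (1 7 5)(2 4 6)
  after f': (1 3)(2 5)(6 7)

r' f'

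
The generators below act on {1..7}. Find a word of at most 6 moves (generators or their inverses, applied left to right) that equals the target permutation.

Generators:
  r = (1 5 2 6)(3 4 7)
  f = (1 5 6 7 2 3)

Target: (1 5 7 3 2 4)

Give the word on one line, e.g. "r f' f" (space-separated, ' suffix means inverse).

  after f: (1 5 6 7 2 3)
  after r: (1 2 4 7 6 3 5)
  after f: (1 3 6)(2 4)
  after f: (2 4 3 7)(5 6)
  after f: (1 5 7 3 2 4)

f r f f f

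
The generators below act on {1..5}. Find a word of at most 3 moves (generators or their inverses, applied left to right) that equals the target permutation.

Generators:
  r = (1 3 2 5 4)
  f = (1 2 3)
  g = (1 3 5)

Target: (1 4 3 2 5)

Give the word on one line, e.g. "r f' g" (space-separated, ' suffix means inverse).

r' f g'

  after r': (1 4 5 2 3)
  after f: (1 4 5 3 2)
  after g': (1 4 3 2 5)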